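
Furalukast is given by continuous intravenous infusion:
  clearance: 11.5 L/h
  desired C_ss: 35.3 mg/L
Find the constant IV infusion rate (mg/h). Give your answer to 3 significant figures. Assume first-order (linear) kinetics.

406 mg/h

At steady state, infusion rate R₀ = Css × CL = 35.3 × 11.50 = 406.0 mg/h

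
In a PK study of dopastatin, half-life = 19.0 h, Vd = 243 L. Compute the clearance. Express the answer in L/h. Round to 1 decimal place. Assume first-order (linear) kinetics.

k = ln2 / t½ = 0.693147 / 19.0 = 0.03648 h⁻¹
CL = k × Vd = 0.03648 × 243 = 8.865 L/h

8.9 L/h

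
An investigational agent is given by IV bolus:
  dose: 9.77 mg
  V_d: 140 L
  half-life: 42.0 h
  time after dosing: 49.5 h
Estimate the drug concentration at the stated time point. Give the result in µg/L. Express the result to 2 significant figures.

31 µg/L

C₀ = Dose / Vd = 9.770 / 140 = 0.06979 mg/L
k = ln2 / t½ = 0.693147 / 42.0 = 0.01650 h⁻¹
C = C₀ · e^(−k·t) = 0.06979 × e^(−0.01650 × 49.5)
  = 0.06979 × 0.4419 = 0.03084 mg/L
Convert: 0.03084 mg/L × 1000 = 30.84 µg/L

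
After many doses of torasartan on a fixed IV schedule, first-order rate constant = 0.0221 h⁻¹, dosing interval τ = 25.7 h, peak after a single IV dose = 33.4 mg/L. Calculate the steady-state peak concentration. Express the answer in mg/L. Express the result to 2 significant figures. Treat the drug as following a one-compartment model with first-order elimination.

77 mg/L

e^(−kτ) = e^(−0.02210 × 25.7) = 0.5667
Accumulation ratio R = 1 / (1 − e^(−kτ)) = 1 / (1 − 0.5667) = 2.308
Steady-state peak = C₀ × R = 33.4 × 2.308 = 77.09 mg/L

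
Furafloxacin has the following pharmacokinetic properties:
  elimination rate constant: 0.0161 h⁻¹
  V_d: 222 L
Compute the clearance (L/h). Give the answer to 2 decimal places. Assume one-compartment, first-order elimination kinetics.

3.57 L/h

CL = k × Vd = 0.0161 × 222 = 3.574 L/h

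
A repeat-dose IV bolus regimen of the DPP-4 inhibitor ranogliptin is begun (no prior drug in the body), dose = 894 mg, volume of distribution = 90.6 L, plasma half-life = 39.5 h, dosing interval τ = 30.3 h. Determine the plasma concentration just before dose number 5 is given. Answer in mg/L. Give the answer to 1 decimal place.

C₀ per dose = Dose / Vd = 894 / 90.6 = 9.868 mg/L
k = ln2 / t½ = 0.693147 / 39.5 = 0.01755 h⁻¹
Fraction remaining after one interval: r = e^(−kτ) = e^(−0.01755 × 30.3) = 0.5876
Before dose 5, 4 doses have been given (aged 1τ, 2τ, 3τ, 4τ).
C_trough = C₀ × (r + r² + … + r^4) = C₀ × r(1−r^4)/(1−r)
        = 9.868 × 0.5876 × (1 − 0.1192) / (1 − 0.5876) = 12.38 mg/L

12.4 mg/L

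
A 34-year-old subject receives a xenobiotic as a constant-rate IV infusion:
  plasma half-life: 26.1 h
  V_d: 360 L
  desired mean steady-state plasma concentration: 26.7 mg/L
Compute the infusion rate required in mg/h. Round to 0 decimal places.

255 mg/h

k = ln2 / t½ = 0.693147 / 26.1 = 0.02656 h⁻¹
CL = k × Vd = 0.02656 × 360 = 9.562 L/h
At steady state, infusion rate R₀ = Css × CL = 26.7 × 9.562 = 255.3 mg/h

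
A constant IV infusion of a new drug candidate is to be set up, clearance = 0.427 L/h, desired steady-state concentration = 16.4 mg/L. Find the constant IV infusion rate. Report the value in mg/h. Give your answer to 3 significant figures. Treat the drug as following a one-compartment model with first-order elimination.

At steady state, infusion rate R₀ = Css × CL = 16.4 × 0.4270 = 7.003 mg/h

7.00 mg/h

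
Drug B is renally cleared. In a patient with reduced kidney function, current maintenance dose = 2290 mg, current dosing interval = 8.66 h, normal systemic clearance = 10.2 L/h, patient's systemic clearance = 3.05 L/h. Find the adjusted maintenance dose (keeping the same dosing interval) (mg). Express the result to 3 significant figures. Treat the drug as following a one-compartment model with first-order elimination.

To keep the same average steady-state level, dosing rate must scale with clearance.
CL ratio = 3.05 / 10.2 = 0.2990
New dose (same interval) = 2290 × 0.2990 = 684.7 mg

685 mg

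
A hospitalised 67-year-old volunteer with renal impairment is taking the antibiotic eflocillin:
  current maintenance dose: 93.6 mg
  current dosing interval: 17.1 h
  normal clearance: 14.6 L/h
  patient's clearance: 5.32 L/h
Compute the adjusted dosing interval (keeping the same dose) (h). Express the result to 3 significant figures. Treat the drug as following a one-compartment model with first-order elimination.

46.9 h

To keep the same average steady-state level, dosing rate must scale with clearance.
CL ratio = 5.32 / 14.6 = 0.3644
New interval (same dose) = 17.1 / 0.3644 = 46.93 h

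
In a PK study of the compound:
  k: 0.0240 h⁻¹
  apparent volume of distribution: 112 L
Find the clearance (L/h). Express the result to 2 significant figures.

2.7 L/h

CL = k × Vd = 0.0240 × 112 = 2.688 L/h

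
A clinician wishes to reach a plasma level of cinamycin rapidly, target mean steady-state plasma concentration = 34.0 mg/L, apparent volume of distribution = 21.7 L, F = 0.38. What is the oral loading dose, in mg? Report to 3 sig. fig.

1940 mg

LD = Css × Vd / F = 34.0 × 21.7 / 0.38 = 1942 mg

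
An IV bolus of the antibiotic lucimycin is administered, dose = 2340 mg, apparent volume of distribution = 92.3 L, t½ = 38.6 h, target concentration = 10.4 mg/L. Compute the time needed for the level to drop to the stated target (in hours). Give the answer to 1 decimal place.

49.6 h

C₀ = Dose / Vd = 2340 / 92.3 = 25.35 mg/L
k = ln2 / t½ = 0.693147 / 38.6 = 0.01796 h⁻¹
t = ln(C₀ / C) / k = ln(25.35 / 10.4) / 0.01796
  = ln(2.438) / 0.01796 = 0.8912 / 0.01796 = 49.62 h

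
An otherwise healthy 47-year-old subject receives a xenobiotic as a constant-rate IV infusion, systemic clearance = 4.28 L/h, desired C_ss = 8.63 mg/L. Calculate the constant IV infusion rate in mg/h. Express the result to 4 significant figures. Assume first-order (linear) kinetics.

36.94 mg/h

At steady state, infusion rate R₀ = Css × CL = 8.63 × 4.280 = 36.94 mg/h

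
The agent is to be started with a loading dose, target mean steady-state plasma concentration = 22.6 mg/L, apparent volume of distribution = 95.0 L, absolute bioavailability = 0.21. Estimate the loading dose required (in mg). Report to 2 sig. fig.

10000 mg

LD = Css × Vd / F = 22.6 × 95.0 / 0.21 = 10220 mg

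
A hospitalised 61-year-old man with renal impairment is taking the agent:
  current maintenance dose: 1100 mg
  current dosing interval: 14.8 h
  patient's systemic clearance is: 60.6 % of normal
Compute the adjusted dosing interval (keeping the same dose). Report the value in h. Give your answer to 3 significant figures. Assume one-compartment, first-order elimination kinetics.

To keep the same average steady-state level, dosing rate must scale with clearance.
CL ratio = 60.6 / 100 = 0.6060
New interval (same dose) = 14.8 / 0.6060 = 24.42 h

24.4 h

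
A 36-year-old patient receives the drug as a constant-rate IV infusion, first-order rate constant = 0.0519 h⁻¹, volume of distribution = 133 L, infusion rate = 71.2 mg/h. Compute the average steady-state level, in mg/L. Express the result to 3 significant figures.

CL = k × Vd = 0.05190 × 133 = 6.903 L/h
At steady state Css = R₀ / CL = 71.2 / 6.903 = 10.31 mg/L

10.3 mg/L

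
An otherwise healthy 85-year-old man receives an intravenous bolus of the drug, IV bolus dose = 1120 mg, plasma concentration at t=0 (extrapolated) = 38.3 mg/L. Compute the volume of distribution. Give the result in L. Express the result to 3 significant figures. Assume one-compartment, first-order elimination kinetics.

29.2 L

Vd = Dose / C₀ = 1120 / 38.3 = 29.24 L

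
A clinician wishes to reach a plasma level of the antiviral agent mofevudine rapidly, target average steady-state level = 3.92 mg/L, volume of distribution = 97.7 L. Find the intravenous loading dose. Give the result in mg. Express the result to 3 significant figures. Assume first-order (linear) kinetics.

LD = Css × Vd = 3.92 × 97.7 = 383.0 mg

383 mg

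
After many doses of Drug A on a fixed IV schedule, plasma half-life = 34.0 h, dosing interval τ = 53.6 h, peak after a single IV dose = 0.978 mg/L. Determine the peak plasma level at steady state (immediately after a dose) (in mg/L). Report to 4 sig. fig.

1.471 mg/L

k = ln2 / t½ = 0.693147 / 34.0 = 0.02039 h⁻¹
e^(−kτ) = e^(−0.02039 × 53.6) = 0.3352
Accumulation ratio R = 1 / (1 − e^(−kτ)) = 1 / (1 − 0.3352) = 1.504
Steady-state peak = C₀ × R = 0.978 × 1.504 = 1.471 mg/L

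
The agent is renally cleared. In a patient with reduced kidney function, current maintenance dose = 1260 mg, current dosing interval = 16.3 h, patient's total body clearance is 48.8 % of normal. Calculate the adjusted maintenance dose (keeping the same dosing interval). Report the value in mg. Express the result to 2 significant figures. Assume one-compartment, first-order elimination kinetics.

610 mg

To keep the same average steady-state level, dosing rate must scale with clearance.
CL ratio = 48.8 / 100 = 0.4880
New dose (same interval) = 1260 × 0.4880 = 614.9 mg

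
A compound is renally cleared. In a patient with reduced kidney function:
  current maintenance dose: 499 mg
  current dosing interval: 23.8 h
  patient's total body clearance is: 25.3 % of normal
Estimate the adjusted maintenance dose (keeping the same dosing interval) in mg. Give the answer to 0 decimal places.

To keep the same average steady-state level, dosing rate must scale with clearance.
CL ratio = 25.3 / 100 = 0.2530
New dose (same interval) = 499 × 0.2530 = 126.2 mg

126 mg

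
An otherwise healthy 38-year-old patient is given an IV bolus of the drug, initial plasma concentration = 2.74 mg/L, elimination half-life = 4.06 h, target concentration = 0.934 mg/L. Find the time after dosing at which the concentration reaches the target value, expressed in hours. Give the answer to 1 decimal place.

k = ln2 / t½ = 0.693147 / 4.06 = 0.1707 h⁻¹
t = ln(C₀ / C) / k = ln(2.740 / 0.934) / 0.1707
  = ln(2.934) / 0.1707 = 1.076 / 0.1707 = 6.303 h

6.3 h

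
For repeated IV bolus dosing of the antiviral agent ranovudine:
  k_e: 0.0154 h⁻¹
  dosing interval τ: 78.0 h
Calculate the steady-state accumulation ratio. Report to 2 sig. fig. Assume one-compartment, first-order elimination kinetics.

e^(−kτ) = e^(−0.01540 × 78.0) = 0.3008
Accumulation ratio R = 1 / (1 − e^(−kτ)) = 1 / (1 − 0.3008) = 1.430

1.4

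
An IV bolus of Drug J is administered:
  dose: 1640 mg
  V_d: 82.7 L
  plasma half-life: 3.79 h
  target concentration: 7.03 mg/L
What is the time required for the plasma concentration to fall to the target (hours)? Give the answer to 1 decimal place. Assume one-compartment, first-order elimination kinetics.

5.7 h

C₀ = Dose / Vd = 1640 / 82.7 = 19.83 mg/L
k = ln2 / t½ = 0.693147 / 3.79 = 0.1829 h⁻¹
t = ln(C₀ / C) / k = ln(19.83 / 7.03) / 0.1829
  = ln(2.821) / 0.1829 = 1.037 / 0.1829 = 5.670 h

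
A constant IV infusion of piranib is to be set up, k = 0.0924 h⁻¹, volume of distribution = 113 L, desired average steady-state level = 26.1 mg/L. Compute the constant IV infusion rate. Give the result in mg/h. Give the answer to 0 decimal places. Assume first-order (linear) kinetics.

273 mg/h

CL = k × Vd = 0.09240 × 113 = 10.44 L/h
At steady state, infusion rate R₀ = Css × CL = 26.1 × 10.44 = 272.5 mg/h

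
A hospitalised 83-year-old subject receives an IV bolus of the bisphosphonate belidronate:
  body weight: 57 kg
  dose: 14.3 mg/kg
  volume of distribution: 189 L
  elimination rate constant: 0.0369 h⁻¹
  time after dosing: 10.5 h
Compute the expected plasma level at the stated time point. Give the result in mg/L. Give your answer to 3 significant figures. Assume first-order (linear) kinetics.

2.93 mg/L

Total dose = 14.3 × 57 = 815.1 mg
C₀ = Dose / Vd = 815.1 / 189 = 4.313 mg/L
C = C₀ · e^(−k·t) = 4.313 × e^(−0.03690 × 10.5)
  = 4.313 × 0.6788 = 2.928 mg/L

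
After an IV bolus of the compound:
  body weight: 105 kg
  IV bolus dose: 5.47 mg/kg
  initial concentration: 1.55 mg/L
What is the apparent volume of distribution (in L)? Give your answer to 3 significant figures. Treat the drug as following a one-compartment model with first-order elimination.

Dose = 5.47 × 105 = 574.4 mg
Vd = Dose / C₀ = 574.4 / 1.55 = 370.6 L

371 L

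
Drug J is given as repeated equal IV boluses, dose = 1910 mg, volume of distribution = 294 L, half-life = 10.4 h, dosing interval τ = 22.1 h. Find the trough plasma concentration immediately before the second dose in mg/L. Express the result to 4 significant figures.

C₀ per dose = Dose / Vd = 1910 / 294 = 6.497 mg/L
k = ln2 / t½ = 0.693147 / 10.4 = 0.06665 h⁻¹
Fraction remaining after one interval: r = e^(−kτ) = e^(−0.06665 × 22.1) = 0.2292
Before dose 2, 1 dose has been given (aged 1τ).
C_trough = C₀ × r = 6.497 × 0.2292 = 1.489 mg/L

1.489 mg/L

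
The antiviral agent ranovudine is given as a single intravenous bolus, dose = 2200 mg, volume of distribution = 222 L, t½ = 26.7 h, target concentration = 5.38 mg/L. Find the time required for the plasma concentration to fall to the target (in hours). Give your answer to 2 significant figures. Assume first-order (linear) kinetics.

C₀ = Dose / Vd = 2200 / 222 = 9.910 mg/L
k = ln2 / t½ = 0.693147 / 26.7 = 0.02596 h⁻¹
t = ln(C₀ / C) / k = ln(9.910 / 5.38) / 0.02596
  = ln(1.842) / 0.02596 = 0.6109 / 0.02596 = 23.53 h

24 h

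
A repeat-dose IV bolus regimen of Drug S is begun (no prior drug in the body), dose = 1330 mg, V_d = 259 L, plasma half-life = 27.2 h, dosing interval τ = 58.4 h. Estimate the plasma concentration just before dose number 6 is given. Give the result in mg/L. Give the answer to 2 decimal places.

1.50 mg/L

C₀ per dose = Dose / Vd = 1330 / 259 = 5.135 mg/L
k = ln2 / t½ = 0.693147 / 27.2 = 0.02548 h⁻¹
Fraction remaining after one interval: r = e^(−kτ) = e^(−0.02548 × 58.4) = 0.2258
Before dose 6, 5 doses have been given (aged 1τ, 2τ, 3τ, 4τ, 5τ).
C_trough = C₀ × (r + r² + … + r^5) = C₀ × r(1−r^5)/(1−r)
        = 5.135 × 0.2258 × (1 − 0.0005870) / (1 − 0.2258) = 1.497 mg/L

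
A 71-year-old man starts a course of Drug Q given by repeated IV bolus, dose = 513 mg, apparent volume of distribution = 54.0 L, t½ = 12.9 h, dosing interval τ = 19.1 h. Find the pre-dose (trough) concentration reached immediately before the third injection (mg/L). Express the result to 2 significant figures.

C₀ per dose = Dose / Vd = 513 / 54.0 = 9.500 mg/L
k = ln2 / t½ = 0.693147 / 12.9 = 0.05373 h⁻¹
Fraction remaining after one interval: r = e^(−kτ) = e^(−0.05373 × 19.1) = 0.3584
Before dose 3, 2 doses have been given (aged 1τ, 2τ).
C_trough = C₀ × (r + r²) = 9.500 × (0.3584 + 0.1285) = 4.626 mg/L

4.6 mg/L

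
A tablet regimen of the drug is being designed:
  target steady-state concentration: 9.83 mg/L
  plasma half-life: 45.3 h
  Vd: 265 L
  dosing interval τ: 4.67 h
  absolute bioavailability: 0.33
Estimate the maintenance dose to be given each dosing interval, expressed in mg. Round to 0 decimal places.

564 mg

k = ln2 / t½ = 0.693147 / 45.3 = 0.01530 h⁻¹
CL = k × Vd = 0.01530 × 265 = 4.055 L/h
At steady state, F × (Dose/τ) = Css × CL.
Dose = Css × CL × τ / F = 9.83 × 4.055 × 4.67 / 0.33 = 564.1 mg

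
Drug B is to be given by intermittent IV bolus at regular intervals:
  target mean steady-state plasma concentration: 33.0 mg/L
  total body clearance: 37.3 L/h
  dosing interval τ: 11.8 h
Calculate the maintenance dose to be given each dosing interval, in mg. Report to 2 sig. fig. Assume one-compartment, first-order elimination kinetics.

15000 mg

At steady state, Dose/τ = Css × CL.
Dose = Css × CL × τ = 33.0 × 37.30 × 11.8 = 14520 mg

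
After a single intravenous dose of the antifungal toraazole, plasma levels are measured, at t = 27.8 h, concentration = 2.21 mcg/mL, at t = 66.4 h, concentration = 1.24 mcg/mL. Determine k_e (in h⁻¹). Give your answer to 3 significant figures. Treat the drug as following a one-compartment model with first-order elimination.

k = ln(C₁/C₂) / (t₂ − t₁) = ln(2.21/1.24) / (66.4 − 27.8)
  = 0.5779 / 38.60 = 0.01497 h⁻¹

0.0150 h⁻¹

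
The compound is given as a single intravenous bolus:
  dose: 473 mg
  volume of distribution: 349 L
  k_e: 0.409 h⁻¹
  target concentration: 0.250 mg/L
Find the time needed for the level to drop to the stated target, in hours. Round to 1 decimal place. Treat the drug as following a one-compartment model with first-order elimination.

4.1 h

C₀ = Dose / Vd = 473.0 / 349 = 1.355 mg/L
t = ln(C₀ / C) / k = ln(1.355 / 0.250) / 0.4090
  = ln(5.420) / 0.4090 = 1.690 / 0.4090 = 4.132 h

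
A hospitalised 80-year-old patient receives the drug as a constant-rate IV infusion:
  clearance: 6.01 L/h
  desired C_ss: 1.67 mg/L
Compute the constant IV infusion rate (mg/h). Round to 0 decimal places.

10 mg/h

At steady state, infusion rate R₀ = Css × CL = 1.67 × 6.010 = 10.04 mg/h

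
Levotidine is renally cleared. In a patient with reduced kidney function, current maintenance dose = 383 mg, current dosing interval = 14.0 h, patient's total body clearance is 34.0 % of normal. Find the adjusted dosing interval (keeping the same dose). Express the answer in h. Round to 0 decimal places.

41 h

To keep the same average steady-state level, dosing rate must scale with clearance.
CL ratio = 34.0 / 100 = 0.3400
New interval (same dose) = 14.0 / 0.3400 = 41.18 h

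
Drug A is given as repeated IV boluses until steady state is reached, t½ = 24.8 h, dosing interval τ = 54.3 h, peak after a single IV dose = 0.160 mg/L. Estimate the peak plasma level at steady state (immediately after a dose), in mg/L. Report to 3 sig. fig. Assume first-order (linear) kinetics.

0.205 mg/L

k = ln2 / t½ = 0.693147 / 24.8 = 0.02795 h⁻¹
e^(−kτ) = e^(−0.02795 × 54.3) = 0.2192
Accumulation ratio R = 1 / (1 − e^(−kτ)) = 1 / (1 − 0.2192) = 1.281
Steady-state peak = C₀ × R = 0.160 × 1.281 = 0.2050 mg/L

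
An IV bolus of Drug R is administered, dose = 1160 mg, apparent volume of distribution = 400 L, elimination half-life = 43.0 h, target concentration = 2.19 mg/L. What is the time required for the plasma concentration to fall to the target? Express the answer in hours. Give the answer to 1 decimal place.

17.4 h

C₀ = Dose / Vd = 1160 / 400 = 2.900 mg/L
k = ln2 / t½ = 0.693147 / 43.0 = 0.01612 h⁻¹
t = ln(C₀ / C) / k = ln(2.900 / 2.19) / 0.01612
  = ln(1.324) / 0.01612 = 0.2807 / 0.01612 = 17.41 h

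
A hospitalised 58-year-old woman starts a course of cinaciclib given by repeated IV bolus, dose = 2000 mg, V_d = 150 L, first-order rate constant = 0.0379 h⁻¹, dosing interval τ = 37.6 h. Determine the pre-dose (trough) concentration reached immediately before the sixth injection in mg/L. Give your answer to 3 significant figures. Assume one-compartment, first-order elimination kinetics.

C₀ per dose = Dose / Vd = 2000 / 150 = 13.33 mg/L
Fraction remaining after one interval: r = e^(−kτ) = e^(−0.03790 × 37.6) = 0.2405
Before dose 6, 5 doses have been given (aged 1τ, 2τ, 3τ, 4τ, 5τ).
C_trough = C₀ × (r + r² + … + r^5) = C₀ × r(1−r^5)/(1−r)
        = 13.33 × 0.2405 × (1 − 0.0008046) / (1 − 0.2405) = 4.218 mg/L

4.22 mg/L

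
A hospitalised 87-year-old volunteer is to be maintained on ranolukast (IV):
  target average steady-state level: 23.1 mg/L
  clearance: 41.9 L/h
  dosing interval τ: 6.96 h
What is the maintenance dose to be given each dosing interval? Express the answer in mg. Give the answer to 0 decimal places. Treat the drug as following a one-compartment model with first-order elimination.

6737 mg

At steady state, Dose/τ = Css × CL.
Dose = Css × CL × τ = 23.1 × 41.90 × 6.96 = 6737 mg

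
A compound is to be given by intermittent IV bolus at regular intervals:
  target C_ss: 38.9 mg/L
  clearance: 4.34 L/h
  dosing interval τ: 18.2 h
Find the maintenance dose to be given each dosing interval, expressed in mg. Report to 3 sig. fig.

At steady state, Dose/τ = Css × CL.
Dose = Css × CL × τ = 38.9 × 4.340 × 18.2 = 3073 mg

3070 mg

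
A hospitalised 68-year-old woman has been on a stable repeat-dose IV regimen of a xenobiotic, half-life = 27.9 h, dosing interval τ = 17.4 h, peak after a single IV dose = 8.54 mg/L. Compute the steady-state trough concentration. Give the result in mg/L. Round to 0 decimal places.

k = ln2 / t½ = 0.693147 / 27.9 = 0.02484 h⁻¹
e^(−kτ) = e^(−0.02484 × 17.4) = 0.6491
Accumulation ratio R = 1 / (1 − e^(−kτ)) = 1 / (1 − 0.6491) = 2.850
Steady-state trough = C₀ × R × e^(−kτ) = 8.54 × 2.850 × 0.6491 = 15.80 mg/L

16 mg/L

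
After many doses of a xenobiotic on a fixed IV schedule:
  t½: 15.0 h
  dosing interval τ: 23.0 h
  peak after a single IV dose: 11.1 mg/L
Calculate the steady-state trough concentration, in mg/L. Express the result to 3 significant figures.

5.86 mg/L

k = ln2 / t½ = 0.693147 / 15.0 = 0.04621 h⁻¹
e^(−kτ) = e^(−0.04621 × 23.0) = 0.3455
Accumulation ratio R = 1 / (1 − e^(−kτ)) = 1 / (1 − 0.3455) = 1.528
Steady-state trough = C₀ × R × e^(−kτ) = 11.1 × 1.528 × 0.3455 = 5.860 mg/L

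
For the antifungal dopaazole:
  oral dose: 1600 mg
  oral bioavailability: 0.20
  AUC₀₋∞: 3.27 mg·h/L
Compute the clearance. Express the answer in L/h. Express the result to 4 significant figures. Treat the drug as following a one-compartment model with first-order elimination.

CL = F·Dose / AUC = 0.20 × 1600 / 3.27 = 97.86 L/h

97.86 L/h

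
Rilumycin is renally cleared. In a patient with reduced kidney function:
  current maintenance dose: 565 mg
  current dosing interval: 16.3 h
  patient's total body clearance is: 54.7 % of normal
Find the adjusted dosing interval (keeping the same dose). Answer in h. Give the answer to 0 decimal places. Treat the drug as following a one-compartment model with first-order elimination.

To keep the same average steady-state level, dosing rate must scale with clearance.
CL ratio = 54.7 / 100 = 0.5470
New interval (same dose) = 16.3 / 0.5470 = 29.80 h

30 h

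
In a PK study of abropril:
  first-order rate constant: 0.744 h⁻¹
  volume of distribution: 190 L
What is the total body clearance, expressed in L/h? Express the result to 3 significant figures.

CL = k × Vd = 0.744 × 190 = 141.4 L/h

141 L/h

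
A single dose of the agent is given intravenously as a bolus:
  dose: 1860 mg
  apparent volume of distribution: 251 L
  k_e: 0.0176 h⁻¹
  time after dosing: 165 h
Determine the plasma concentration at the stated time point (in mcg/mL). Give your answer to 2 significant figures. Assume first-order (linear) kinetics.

C₀ = Dose / Vd = 1860 / 251 = 7.410 mg/L
C = C₀ · e^(−k·t) = 7.410 × e^(−0.01760 × 165)
  = 7.410 × 0.05480 = 0.4061 mg/L
(0.4061 mg/L = 0.4061 mcg/mL)

0.41 mcg/mL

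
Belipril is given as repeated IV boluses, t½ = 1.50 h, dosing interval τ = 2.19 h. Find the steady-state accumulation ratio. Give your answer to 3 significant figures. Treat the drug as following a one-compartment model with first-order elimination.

k = ln2 / t½ = 0.693147 / 1.50 = 0.4621 h⁻¹
e^(−kτ) = e^(−0.4621 × 2.19) = 0.3635
Accumulation ratio R = 1 / (1 − e^(−kτ)) = 1 / (1 − 0.3635) = 1.571

1.57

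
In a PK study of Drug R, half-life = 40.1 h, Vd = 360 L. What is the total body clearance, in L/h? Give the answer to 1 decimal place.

k = ln2 / t½ = 0.693147 / 40.1 = 0.01729 h⁻¹
CL = k × Vd = 0.01729 × 360 = 6.224 L/h

6.2 L/h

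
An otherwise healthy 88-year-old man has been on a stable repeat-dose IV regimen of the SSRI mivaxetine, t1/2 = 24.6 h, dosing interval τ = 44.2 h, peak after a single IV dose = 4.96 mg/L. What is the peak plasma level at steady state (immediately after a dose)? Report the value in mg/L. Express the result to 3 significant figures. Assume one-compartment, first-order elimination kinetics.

6.96 mg/L

k = ln2 / t½ = 0.693147 / 24.6 = 0.02818 h⁻¹
e^(−kτ) = e^(−0.02818 × 44.2) = 0.2878
Accumulation ratio R = 1 / (1 − e^(−kτ)) = 1 / (1 − 0.2878) = 1.404
Steady-state peak = C₀ × R = 4.96 × 1.404 = 6.964 mg/L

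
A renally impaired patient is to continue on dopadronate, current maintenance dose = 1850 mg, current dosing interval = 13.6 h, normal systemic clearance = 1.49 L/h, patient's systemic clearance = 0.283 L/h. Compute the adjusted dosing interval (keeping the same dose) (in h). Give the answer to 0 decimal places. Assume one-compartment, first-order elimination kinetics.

72 h

To keep the same average steady-state level, dosing rate must scale with clearance.
CL ratio = 0.283 / 1.49 = 0.1899
New interval (same dose) = 13.6 / 0.1899 = 71.62 h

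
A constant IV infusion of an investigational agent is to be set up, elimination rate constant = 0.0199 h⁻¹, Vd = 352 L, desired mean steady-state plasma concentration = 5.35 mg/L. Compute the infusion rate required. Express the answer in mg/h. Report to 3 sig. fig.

37.5 mg/h

CL = k × Vd = 0.01990 × 352 = 7.005 L/h
At steady state, infusion rate R₀ = Css × CL = 5.35 × 7.005 = 37.48 mg/h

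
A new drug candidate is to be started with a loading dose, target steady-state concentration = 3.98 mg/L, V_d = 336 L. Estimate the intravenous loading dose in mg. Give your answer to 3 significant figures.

1340 mg

LD = Css × Vd = 3.98 × 336 = 1337 mg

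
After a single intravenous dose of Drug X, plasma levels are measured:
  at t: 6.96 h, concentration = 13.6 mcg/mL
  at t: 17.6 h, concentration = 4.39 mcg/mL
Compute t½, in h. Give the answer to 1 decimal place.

6.5 h

k = ln(C₁/C₂) / (t₂ − t₁) = ln(13.6/4.39) / (17.6 − 6.96)
  = 1.131 / 10.64 = 0.1063 h⁻¹
t½ = ln2 / k = 0.693147 / 0.1063 = 6.521 h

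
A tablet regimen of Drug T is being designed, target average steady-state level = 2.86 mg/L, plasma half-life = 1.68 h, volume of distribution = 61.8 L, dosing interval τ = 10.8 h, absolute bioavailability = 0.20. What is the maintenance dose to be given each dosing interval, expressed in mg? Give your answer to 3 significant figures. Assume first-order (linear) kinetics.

k = ln2 / t½ = 0.693147 / 1.68 = 0.4126 h⁻¹
CL = k × Vd = 0.4126 × 61.8 = 25.50 L/h
At steady state, F × (Dose/τ) = Css × CL.
Dose = Css × CL × τ / F = 2.86 × 25.50 × 10.8 / 0.20 = 3938 mg

3940 mg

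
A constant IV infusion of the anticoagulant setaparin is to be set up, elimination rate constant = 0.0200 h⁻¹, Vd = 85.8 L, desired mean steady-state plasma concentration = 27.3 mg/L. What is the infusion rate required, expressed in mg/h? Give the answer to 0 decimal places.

CL = k × Vd = 0.02000 × 85.8 = 1.716 L/h
At steady state, infusion rate R₀ = Css × CL = 27.3 × 1.716 = 46.85 mg/h

47 mg/h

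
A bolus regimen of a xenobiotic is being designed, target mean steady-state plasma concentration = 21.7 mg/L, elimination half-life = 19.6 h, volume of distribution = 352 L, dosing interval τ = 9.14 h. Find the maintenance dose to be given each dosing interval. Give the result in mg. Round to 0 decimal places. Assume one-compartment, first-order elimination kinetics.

2469 mg

k = ln2 / t½ = 0.693147 / 19.6 = 0.03536 h⁻¹
CL = k × Vd = 0.03536 × 352 = 12.45 L/h
At steady state, Dose/τ = Css × CL.
Dose = Css × CL × τ = 21.7 × 12.45 × 9.14 = 2469 mg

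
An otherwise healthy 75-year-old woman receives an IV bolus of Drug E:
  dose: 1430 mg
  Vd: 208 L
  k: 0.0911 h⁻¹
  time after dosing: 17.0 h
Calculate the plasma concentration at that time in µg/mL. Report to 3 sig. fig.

C₀ = Dose / Vd = 1430 / 208 = 6.875 mg/L
C = C₀ · e^(−k·t) = 6.875 × e^(−0.09110 × 17.0)
  = 6.875 × 0.2125 = 1.461 mg/L
(1.461 mg/L = 1.461 µg/mL)

1.46 µg/mL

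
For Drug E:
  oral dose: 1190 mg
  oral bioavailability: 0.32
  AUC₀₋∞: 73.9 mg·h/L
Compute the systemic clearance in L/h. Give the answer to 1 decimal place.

CL = F·Dose / AUC = 0.32 × 1190 / 73.9 = 5.153 L/h

5.2 L/h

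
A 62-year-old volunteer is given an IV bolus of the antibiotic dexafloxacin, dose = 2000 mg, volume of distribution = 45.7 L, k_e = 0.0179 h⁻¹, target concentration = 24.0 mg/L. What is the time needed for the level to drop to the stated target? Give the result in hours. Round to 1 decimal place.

33.6 h

C₀ = Dose / Vd = 2000 / 45.7 = 43.76 mg/L
t = ln(C₀ / C) / k = ln(43.76 / 24.0) / 0.01790
  = ln(1.823) / 0.01790 = 0.6005 / 0.01790 = 33.55 h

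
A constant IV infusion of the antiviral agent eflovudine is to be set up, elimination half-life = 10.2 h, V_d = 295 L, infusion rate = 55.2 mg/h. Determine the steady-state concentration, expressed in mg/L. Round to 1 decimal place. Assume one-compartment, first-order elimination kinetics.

k = ln2 / t½ = 0.693147 / 10.2 = 0.06796 h⁻¹
CL = k × Vd = 0.06796 × 295 = 20.05 L/h
At steady state Css = R₀ / CL = 55.2 / 20.05 = 2.753 mg/L

2.8 mg/L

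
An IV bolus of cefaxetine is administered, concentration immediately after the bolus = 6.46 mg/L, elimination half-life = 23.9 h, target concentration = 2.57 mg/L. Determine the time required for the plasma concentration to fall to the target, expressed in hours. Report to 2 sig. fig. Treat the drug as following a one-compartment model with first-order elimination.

k = ln2 / t½ = 0.693147 / 23.9 = 0.02900 h⁻¹
t = ln(C₀ / C) / k = ln(6.460 / 2.57) / 0.02900
  = ln(2.514) / 0.02900 = 0.9219 / 0.02900 = 31.79 h

32 h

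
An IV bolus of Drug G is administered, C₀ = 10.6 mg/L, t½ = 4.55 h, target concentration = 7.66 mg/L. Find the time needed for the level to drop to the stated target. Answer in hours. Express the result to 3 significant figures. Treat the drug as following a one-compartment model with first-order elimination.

2.13 h

k = ln2 / t½ = 0.693147 / 4.55 = 0.1523 h⁻¹
t = ln(C₀ / C) / k = ln(10.60 / 7.66) / 0.1523
  = ln(1.384) / 0.1523 = 0.3250 / 0.1523 = 2.134 h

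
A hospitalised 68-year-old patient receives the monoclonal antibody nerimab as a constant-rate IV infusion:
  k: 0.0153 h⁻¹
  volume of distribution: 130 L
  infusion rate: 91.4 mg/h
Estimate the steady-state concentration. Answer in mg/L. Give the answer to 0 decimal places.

CL = k × Vd = 0.01530 × 130 = 1.989 L/h
At steady state Css = R₀ / CL = 91.4 / 1.989 = 45.95 mg/L

46 mg/L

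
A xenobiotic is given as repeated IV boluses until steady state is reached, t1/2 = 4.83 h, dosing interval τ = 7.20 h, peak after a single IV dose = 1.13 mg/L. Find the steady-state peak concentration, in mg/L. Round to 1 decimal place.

k = ln2 / t½ = 0.693147 / 4.83 = 0.1435 h⁻¹
e^(−kτ) = e^(−0.1435 × 7.20) = 0.3559
Accumulation ratio R = 1 / (1 − e^(−kτ)) = 1 / (1 − 0.3559) = 1.553
Steady-state peak = C₀ × R = 1.13 × 1.553 = 1.755 mg/L

1.8 mg/L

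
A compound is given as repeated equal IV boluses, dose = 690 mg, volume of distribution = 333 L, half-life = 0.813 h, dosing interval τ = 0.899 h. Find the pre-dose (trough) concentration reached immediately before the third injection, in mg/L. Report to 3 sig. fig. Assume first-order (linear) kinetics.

C₀ per dose = Dose / Vd = 690 / 333 = 2.072 mg/L
k = ln2 / t½ = 0.693147 / 0.813 = 0.8526 h⁻¹
Fraction remaining after one interval: r = e^(−kτ) = e^(−0.8526 × 0.899) = 0.4646
Before dose 3, 2 doses have been given (aged 1τ, 2τ).
C_trough = C₀ × (r + r²) = 2.072 × (0.4646 + 0.2159) = 1.410 mg/L

1.41 mg/L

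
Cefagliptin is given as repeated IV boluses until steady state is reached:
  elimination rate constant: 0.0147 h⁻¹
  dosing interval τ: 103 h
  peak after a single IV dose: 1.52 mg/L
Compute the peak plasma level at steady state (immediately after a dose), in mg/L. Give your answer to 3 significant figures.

1.95 mg/L

e^(−kτ) = e^(−0.01470 × 103) = 0.2200
Accumulation ratio R = 1 / (1 − e^(−kτ)) = 1 / (1 − 0.2200) = 1.282
Steady-state peak = C₀ × R = 1.52 × 1.282 = 1.949 mg/L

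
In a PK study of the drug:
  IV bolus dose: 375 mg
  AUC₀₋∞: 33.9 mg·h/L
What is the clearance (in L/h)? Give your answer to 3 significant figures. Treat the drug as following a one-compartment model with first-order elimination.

11.1 L/h

CL = Dose / AUC = 375 / 33.9 = 11.06 L/h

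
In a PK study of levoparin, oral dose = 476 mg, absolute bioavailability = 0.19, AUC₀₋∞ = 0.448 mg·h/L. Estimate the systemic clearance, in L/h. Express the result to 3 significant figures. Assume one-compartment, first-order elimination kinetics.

202 L/h

CL = F·Dose / AUC = 0.19 × 476 / 0.448 = 201.9 L/h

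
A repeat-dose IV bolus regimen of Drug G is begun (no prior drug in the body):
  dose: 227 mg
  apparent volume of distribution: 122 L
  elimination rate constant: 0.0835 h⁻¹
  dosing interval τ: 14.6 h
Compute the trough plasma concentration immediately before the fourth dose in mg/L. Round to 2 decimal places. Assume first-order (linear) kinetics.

0.76 mg/L

C₀ per dose = Dose / Vd = 227 / 122 = 1.861 mg/L
Fraction remaining after one interval: r = e^(−kτ) = e^(−0.08350 × 14.6) = 0.2955
Before dose 4, 3 doses have been given (aged 1τ, 2τ, 3τ).
C_trough = C₀ × (r + r² + … + r^3) = C₀ × r(1−r^3)/(1−r)
        = 1.861 × 0.2955 × (1 − 0.02580) / (1 − 0.2955) = 0.7605 mg/L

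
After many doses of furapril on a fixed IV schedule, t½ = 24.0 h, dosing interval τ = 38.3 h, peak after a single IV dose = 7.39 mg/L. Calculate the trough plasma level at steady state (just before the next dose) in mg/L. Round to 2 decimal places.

3.65 mg/L

k = ln2 / t½ = 0.693147 / 24.0 = 0.02888 h⁻¹
e^(−kτ) = e^(−0.02888 × 38.3) = 0.3308
Accumulation ratio R = 1 / (1 − e^(−kτ)) = 1 / (1 − 0.3308) = 1.494
Steady-state trough = C₀ × R × e^(−kτ) = 7.39 × 1.494 × 0.3308 = 3.652 mg/L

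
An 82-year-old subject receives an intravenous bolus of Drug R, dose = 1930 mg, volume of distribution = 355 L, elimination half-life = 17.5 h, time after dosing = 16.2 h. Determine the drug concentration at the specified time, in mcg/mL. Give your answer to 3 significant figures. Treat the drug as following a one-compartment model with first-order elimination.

C₀ = Dose / Vd = 1930 / 355 = 5.437 mg/L
k = ln2 / t½ = 0.693147 / 17.5 = 0.03961 h⁻¹
C = C₀ · e^(−k·t) = 5.437 × e^(−0.03961 × 16.2)
  = 5.437 × 0.5264 = 2.862 mg/L
(2.862 mg/L = 2.862 mcg/mL)

2.86 mcg/mL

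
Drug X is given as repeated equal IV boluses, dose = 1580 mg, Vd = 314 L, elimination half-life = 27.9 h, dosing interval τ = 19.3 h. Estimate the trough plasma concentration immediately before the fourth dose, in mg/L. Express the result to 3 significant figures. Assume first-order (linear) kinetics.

C₀ per dose = Dose / Vd = 1580 / 314 = 5.032 mg/L
k = ln2 / t½ = 0.693147 / 27.9 = 0.02484 h⁻¹
Fraction remaining after one interval: r = e^(−kτ) = e^(−0.02484 × 19.3) = 0.6191
Before dose 4, 3 doses have been given (aged 1τ, 2τ, 3τ).
C_trough = C₀ × (r + r² + … + r^3) = C₀ × r(1−r^3)/(1−r)
        = 5.032 × 0.6191 × (1 − 0.2373) / (1 − 0.6191) = 6.238 mg/L

6.24 mg/L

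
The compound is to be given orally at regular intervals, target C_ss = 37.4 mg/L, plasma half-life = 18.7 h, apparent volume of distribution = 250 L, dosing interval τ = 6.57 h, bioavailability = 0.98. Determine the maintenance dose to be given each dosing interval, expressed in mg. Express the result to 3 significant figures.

2320 mg

k = ln2 / t½ = 0.693147 / 18.7 = 0.03707 h⁻¹
CL = k × Vd = 0.03707 × 250 = 9.268 L/h
At steady state, F × (Dose/τ) = Css × CL.
Dose = Css × CL × τ / F = 37.4 × 9.268 × 6.57 / 0.98 = 2324 mg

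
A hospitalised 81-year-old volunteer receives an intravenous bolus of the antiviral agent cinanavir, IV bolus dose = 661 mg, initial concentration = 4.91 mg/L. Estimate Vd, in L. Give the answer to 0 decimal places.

Vd = Dose / C₀ = 661.0 / 4.91 = 134.6 L

135 L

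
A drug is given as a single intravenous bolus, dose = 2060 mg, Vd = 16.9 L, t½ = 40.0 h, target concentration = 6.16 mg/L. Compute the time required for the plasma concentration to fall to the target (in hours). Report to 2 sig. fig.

C₀ = Dose / Vd = 2060 / 16.9 = 121.9 mg/L
k = ln2 / t½ = 0.693147 / 40.0 = 0.01733 h⁻¹
t = ln(C₀ / C) / k = ln(121.9 / 6.16) / 0.01733
  = ln(19.79) / 0.01733 = 2.985 / 0.01733 = 172.2 h

170 h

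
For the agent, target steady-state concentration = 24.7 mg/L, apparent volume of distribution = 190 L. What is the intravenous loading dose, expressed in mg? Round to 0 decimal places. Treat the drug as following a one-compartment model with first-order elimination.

LD = Css × Vd = 24.7 × 190 = 4693 mg

4693 mg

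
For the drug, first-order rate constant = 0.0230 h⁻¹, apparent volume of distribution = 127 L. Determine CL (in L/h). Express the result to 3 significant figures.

CL = k × Vd = 0.0230 × 127 = 2.921 L/h

2.92 L/h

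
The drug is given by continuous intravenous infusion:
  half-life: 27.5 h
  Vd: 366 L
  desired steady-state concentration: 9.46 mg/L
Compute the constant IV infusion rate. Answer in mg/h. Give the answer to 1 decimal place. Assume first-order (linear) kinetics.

87.3 mg/h

k = ln2 / t½ = 0.693147 / 27.5 = 0.02521 h⁻¹
CL = k × Vd = 0.02521 × 366 = 9.227 L/h
At steady state, infusion rate R₀ = Css × CL = 9.46 × 9.227 = 87.29 mg/h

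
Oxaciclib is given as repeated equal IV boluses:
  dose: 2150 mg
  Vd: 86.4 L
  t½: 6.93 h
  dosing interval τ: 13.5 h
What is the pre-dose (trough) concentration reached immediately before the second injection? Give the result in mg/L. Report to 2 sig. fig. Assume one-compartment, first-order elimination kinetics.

C₀ per dose = Dose / Vd = 2150 / 86.4 = 24.88 mg/L
k = ln2 / t½ = 0.693147 / 6.93 = 0.1000 h⁻¹
Fraction remaining after one interval: r = e^(−kτ) = e^(−0.1000 × 13.5) = 0.2592
Before dose 2, 1 dose has been given (aged 1τ).
C_trough = C₀ × r = 24.88 × 0.2592 = 6.449 mg/L

6.4 mg/L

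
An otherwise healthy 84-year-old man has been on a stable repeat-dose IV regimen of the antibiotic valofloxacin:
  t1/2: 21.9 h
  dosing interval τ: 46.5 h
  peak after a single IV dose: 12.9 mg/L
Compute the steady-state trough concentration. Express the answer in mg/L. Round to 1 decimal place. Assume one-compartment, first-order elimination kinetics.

k = ln2 / t½ = 0.693147 / 21.9 = 0.03165 h⁻¹
e^(−kτ) = e^(−0.03165 × 46.5) = 0.2295
Accumulation ratio R = 1 / (1 − e^(−kτ)) = 1 / (1 − 0.2295) = 1.298
Steady-state trough = C₀ × R × e^(−kτ) = 12.9 × 1.298 × 0.2295 = 3.843 mg/L

3.8 mg/L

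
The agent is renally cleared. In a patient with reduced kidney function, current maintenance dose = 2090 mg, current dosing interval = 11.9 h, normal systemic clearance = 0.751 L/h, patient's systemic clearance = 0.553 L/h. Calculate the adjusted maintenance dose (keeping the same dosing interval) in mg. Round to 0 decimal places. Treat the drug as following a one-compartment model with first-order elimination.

To keep the same average steady-state level, dosing rate must scale with clearance.
CL ratio = 0.553 / 0.751 = 0.7364
New dose (same interval) = 2090 × 0.7364 = 1539 mg

1539 mg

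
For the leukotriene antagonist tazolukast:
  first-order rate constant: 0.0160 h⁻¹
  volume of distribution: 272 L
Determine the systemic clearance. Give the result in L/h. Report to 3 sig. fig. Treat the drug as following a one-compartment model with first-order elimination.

4.35 L/h

CL = k × Vd = 0.0160 × 272 = 4.352 L/h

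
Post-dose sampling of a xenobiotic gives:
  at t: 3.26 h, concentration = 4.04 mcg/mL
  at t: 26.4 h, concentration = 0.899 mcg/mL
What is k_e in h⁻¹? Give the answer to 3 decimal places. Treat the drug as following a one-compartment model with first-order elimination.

k = ln(C₁/C₂) / (t₂ − t₁) = ln(4.04/0.899) / (26.4 − 3.26)
  = 1.503 / 23.14 = 0.06495 h⁻¹

0.065 h⁻¹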